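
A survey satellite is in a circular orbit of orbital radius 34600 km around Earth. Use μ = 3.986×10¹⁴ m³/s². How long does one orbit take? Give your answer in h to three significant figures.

r = 34600 km = 3.460×10⁷ m.
Kepler's third law: T = 2π√(r³/μ) = 2π√((3.460×10⁷)³ / 3.986×10¹⁴).
r³/μ = 1.039×10⁸ s², so T = 2π × 1.019×10⁴ = 6.405×10⁴ s.
Converting: 6.405×10⁴ s ÷ 3600 = 17.79 h.

T ≈ 17.8 h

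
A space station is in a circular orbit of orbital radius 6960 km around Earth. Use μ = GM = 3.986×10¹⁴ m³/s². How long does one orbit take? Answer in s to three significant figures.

r = 6960 km = 6.960×10⁶ m.
Kepler's third law: T = 2π√(r³/μ) = 2π√((6.960×10⁶)³ / 3.986×10¹⁴).
r³/μ = 8.458×10⁵ s², so T = 2π × 9.197×10² = 5.779×10³ s.

T ≈ 5780 s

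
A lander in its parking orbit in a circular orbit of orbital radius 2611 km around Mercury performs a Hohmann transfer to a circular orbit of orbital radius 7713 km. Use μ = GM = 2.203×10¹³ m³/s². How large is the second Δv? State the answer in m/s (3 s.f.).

Δv ≈ 488 m/s

r₁ = 2611 km = 2.611×10⁶ m.
r₂ = 7713 km = 7.713×10⁶ m.
Transfer ellipse a_t = (r₁ + r₂)/2 = 5.162×10⁶ m.
At r₁: circular v_c1 = √(μ/r₁) = 2905 m/s; transfer-periherm v_p = √[μ(2/r₁ − 1/a_t)] = 3551 m/s.
At r₂: circular v_c2 = √(μ/r₂) = 1690 m/s; transfer-apoherm v_a = √[μ(2/r₂ − 1/a_t)] = 1202 m/s.
Δv₂ = v_c2 − v_a = 488.1 m/s.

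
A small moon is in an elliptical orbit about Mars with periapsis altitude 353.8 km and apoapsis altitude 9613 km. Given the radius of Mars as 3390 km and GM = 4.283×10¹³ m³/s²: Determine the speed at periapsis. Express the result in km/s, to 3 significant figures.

v ≈ 4.21 km/s

r_p = 3390 + 353.8 = 3743.8 km = 3.7438×10⁶ m.
r_a = 3390 + 9613 = 13003 km = 1.3003×10⁷ m.
Semi-major axis a = (r_p + r_a)/2 = 8373.4 km = 8.373×10⁶ m.
Vis-viva: v² = μ(2/r − 1/a) = 4.283×10¹³ × (5.342×10⁻⁷ − 1.194×10⁻⁷) = 1.777×10⁷ m²/s².
v = 4215 m/s = 4.215 km/s.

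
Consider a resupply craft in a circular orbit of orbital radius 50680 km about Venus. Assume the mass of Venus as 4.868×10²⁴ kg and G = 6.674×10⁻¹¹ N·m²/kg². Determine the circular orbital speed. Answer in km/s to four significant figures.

v ≈ 2.532 km/s

μ = GM = 6.674×10⁻¹¹ × 4.868×10²⁴ = 3.249×10¹⁴ m³/s².
r = 50680 km = 5.068×10⁷ m.
For a circular orbit v = √(μ/r) = √(3.249×10¹⁴ / 5.068×10⁷) = √(6.411×10⁶) = 2532 m/s.
That is 2.532 km/s.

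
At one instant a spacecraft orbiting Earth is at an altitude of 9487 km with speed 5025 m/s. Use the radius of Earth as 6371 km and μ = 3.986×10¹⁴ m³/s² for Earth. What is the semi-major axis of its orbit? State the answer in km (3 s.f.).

r = 6371 + 9487 = 15858 km = 1.586×10⁷ m.
Specific orbital energy ε = v²/2 − μ/r = (5025)²/2 − 3.986×10¹⁴/1.586×10⁷ = -1.251×10⁷ J/kg.
Since ε = −μ/(2a), a = −μ/(2ε) = 1.593×10⁷ m = 15931 km.

a ≈ 15900 km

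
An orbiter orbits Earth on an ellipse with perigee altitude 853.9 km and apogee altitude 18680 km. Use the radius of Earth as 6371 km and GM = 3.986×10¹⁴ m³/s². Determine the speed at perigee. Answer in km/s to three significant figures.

r_p = 6371 + 853.9 = 7224.9 km = 7.2249×10⁶ m.
r_a = 6371 + 18680 = 25051 km = 2.5051×10⁷ m.
Semi-major axis a = (r_p + r_a)/2 = 16138 km = 1.614×10⁷ m.
Vis-viva: v² = μ(2/r − 1/a) = 3.986×10¹⁴ × (2.768×10⁻⁷ − 6.197×10⁻⁸) = 8.564×10⁷ m²/s².
v = 9254 m/s = 9.254 km/s.

v ≈ 9.25 km/s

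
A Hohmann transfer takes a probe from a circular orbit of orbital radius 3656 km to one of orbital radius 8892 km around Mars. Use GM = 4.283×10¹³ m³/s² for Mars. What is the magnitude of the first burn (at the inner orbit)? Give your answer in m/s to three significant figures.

Δv ≈ 652 m/s

r₁ = 3656 km = 3.656×10⁶ m.
r₂ = 8892 km = 8.892×10⁶ m.
Transfer ellipse a_t = (r₁ + r₂)/2 = 6.274×10⁶ m.
At r₁: circular v_c1 = √(μ/r₁) = 3423 m/s; transfer-periapsis v_p = √[μ(2/r₁ − 1/a_t)] = 4075 m/s.
Δv₁ = v_p − v_c1 = 652.0 m/s.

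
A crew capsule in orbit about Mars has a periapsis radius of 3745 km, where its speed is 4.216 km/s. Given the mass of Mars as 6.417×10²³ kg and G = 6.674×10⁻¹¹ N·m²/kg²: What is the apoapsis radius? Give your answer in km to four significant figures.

μ = GM = 6.674×10⁻¹¹ × 6.417×10²³ = 4.283×10¹³ m³/s².
r_p = 3.745×10⁶ m.
Specific energy ε = v²/2 − μ/r = -2.548×10⁶ J/kg, so a = −μ/(2ε) = 8.403×10⁶ m.
The apsides satisfy r_p + r_a = 2a, so the apoapsis radius is 2a − r_p = 1.306×10⁷ m = 13060 km.

apoapsis radius ≈ 13060 km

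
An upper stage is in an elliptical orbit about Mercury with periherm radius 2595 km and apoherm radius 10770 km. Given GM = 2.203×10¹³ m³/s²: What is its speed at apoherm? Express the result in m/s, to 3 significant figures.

v ≈ 891 m/s

Semi-major axis a = (r_p + r_a)/2 = 6682.5 km = 6.682×10⁶ m.
Vis-viva: v² = μ(2/r − 1/a) = 2.203×10¹³ × (1.857×10⁻⁷ − 1.496×10⁻⁷) = 7.943×10⁵ m²/s².
v = 891.2 m/s.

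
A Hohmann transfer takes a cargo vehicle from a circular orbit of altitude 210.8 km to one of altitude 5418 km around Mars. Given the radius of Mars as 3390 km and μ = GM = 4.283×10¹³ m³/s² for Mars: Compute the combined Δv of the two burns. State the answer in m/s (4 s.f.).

r₁ = 3390 + 210.8 = 3600.8 km = 3.6008×10⁶ m.
r₂ = 3390 + 5418 = 8808.0 km = 8.8080×10⁶ m.
Transfer ellipse a_t = (r₁ + r₂)/2 = 6.204×10⁶ m.
At r₁: circular v_c1 = √(μ/r₁) = 3449 m/s; transfer-periapsis v_p = √[μ(2/r₁ − 1/a_t)] = 4109 m/s.
Δv₁ = v_p − v_c1 = 660.4 m/s.
At r₂: circular v_c2 = √(μ/r₂) = 2205 m/s; transfer-apoapsis v_a = √[μ(2/r₂ − 1/a_t)] = 1680 m/s.
Δv₂ = v_c2 − v_a = 525.2 m/s.
Total Δv = Δv₁ + Δv₂ = 1186 m/s.

Δv_total ≈ 1186 m/s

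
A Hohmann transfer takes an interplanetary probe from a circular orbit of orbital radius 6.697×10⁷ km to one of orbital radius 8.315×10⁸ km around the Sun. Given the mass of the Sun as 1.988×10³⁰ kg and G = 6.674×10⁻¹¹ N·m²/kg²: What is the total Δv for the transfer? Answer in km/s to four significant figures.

Δv_total ≈ 23.80 km/s

μ = GM = 6.674×10⁻¹¹ × 1.988×10³⁰ = 1.327×10²⁰ m³/s².
r₁ = 6.697×10⁷ km = 6.697×10¹⁰ m.
r₂ = 8.315×10⁸ km = 8.315×10¹¹ m.
Transfer ellipse a_t = (r₁ + r₂)/2 = 4.492×10¹¹ m.
At r₁: circular v_c1 = √(μ/r₁) = 44510 m/s; transfer-perihelion v_p = √[μ(2/r₁ − 1/a_t)] = 60560 m/s.
Δv₁ = v_p − v_c1 = 16050 m/s.
At r₂: circular v_c2 = √(μ/r₂) = 12630 m/s; transfer-aphelion v_a = √[μ(2/r₂ − 1/a_t)] = 4877 m/s.
Δv₂ = v_c2 − v_a = 7755 m/s.
Total Δv = Δv₁ + Δv₂ = 23800 m/s = 23.80 km/s.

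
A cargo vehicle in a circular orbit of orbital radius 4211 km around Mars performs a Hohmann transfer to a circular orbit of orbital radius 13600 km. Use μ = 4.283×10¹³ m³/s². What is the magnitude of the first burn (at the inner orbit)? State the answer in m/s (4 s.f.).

Δv ≈ 751.9 m/s

r₁ = 4211 km = 4.211×10⁶ m.
r₂ = 13600 km = 1.360×10⁷ m.
Transfer ellipse a_t = (r₁ + r₂)/2 = 8.906×10⁶ m.
At r₁: circular v_c1 = √(μ/r₁) = 3189 m/s; transfer-periapsis v_p = √[μ(2/r₁ − 1/a_t)] = 3941 m/s.
Δv₁ = v_p − v_c1 = 751.9 m/s.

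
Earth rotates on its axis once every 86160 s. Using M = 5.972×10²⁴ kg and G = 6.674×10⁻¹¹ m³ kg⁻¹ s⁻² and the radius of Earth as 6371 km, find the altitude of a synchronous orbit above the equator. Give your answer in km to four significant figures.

μ = GM = 6.674×10⁻¹¹ × 5.972×10²⁴ = 3.986×10¹⁴ m³/s².
A synchronous orbit has period T, so by Kepler's third law a = (μT²/4π²)^(1/3).
μT²/4π² = 3.986×10¹⁴ × (8.616×10⁴)² / 39.48 = 7.495×10²² m³.
a = 4.216×10⁷ m = 42162 km.
Altitude h = a − R = 42162 − 6371 = 35791 km.

h_sync ≈ 35790 km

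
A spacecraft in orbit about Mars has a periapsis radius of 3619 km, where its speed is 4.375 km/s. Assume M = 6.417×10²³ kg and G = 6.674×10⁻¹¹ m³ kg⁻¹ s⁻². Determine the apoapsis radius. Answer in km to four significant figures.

μ = GM = 6.674×10⁻¹¹ × 6.417×10²³ = 4.283×10¹³ m³/s².
r_p = 3.619×10⁶ m.
Specific energy ε = v²/2 − μ/r = -2.264×10⁶ J/kg, so a = −μ/(2ε) = 9.460×10⁶ m.
The apsides satisfy r_p + r_a = 2a, so the apoapsis radius is 2a − r_p = 1.530×10⁷ m = 15301 km.

apoapsis radius ≈ 15300 km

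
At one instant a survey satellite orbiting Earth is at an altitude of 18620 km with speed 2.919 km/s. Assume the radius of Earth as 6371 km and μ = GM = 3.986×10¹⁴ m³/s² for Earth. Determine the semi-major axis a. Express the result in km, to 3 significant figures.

r = 6371 + 18620 = 24991 km = 2.499×10⁷ m.
Vis-viva rearranged: 1/a = 2/r − v²/μ = 8.003×10⁻⁸ − 2.138×10⁻⁸ = 5.865×10⁻⁸ m⁻¹.
a = 1.705×10⁷ m = 17050 km.

a ≈ 17000 km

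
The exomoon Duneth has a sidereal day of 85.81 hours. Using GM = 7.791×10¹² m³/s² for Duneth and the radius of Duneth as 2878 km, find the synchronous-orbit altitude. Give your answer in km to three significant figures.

h_sync ≈ 23700 km

T = 85.81 hours = 3.089×10⁵ s.
A synchronous orbit has period T, so by Kepler's third law a = (μT²/4π²)^(1/3).
μT²/4π² = 7.791×10¹² × (3.089×10⁵)² / 39.48 = 1.883×10²² m³.
a = 2.661×10⁷ m = 26605 km.
Altitude h = a − R = 26605 − 2878 = 23727 km.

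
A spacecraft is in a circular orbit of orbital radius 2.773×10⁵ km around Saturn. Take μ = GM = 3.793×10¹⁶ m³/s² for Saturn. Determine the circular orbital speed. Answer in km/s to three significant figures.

v ≈ 11.7 km/s

r = 2.773×10⁵ km = 2.773×10⁸ m.
For a circular orbit v = √(μ/r) = √(3.793×10¹⁶ / 2.773×10⁸) = √(1.368×10⁸) = 11700 m/s.
That is 11.70 km/s.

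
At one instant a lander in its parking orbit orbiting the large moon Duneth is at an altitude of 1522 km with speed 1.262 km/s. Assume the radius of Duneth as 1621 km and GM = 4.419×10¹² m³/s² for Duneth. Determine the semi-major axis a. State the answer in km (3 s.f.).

r = 1621 + 1522 = 3143.0 km = 3.143×10⁶ m.
Vis-viva rearranged: 1/a = 2/r − v²/μ = 6.363×10⁻⁷ − 3.604×10⁻⁷ = 2.759×10⁻⁷ m⁻¹.
a = 3.624×10⁶ m = 3624.2 km.

a ≈ 3620 km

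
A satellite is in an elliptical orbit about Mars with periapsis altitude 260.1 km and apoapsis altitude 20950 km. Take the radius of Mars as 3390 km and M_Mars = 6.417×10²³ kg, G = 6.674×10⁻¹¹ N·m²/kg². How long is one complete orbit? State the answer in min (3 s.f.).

T ≈ 838 min

μ = GM = 6.674×10⁻¹¹ × 6.417×10²³ = 4.283×10¹³ m³/s².
r_p = 3390 + 260.1 = 3650.1 km = 3.6501×10⁶ m.
r_a = 3390 + 20950 = 24340 km = 2.4340×10⁷ m.
Semi-major axis a = (r_p + r_a)/2 = (3650.1 + 24340)/2 = 13995 km = 1.400×10⁷ m.
By Kepler's third law T = 2π√(a³/μ) = 2π × 8.000×10³ = 5.027×10⁴ s.
= 837.8 min.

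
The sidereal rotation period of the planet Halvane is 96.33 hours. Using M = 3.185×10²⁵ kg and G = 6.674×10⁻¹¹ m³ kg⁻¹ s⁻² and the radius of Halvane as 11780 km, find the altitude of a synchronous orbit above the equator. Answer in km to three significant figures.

h_sync ≈ 1.75×10⁵ km

μ = GM = 6.674×10⁻¹¹ × 3.185×10²⁵ = 2.126×10¹⁵ m³/s².
T = 96.33 hours = 3.468×10⁵ s.
A synchronous orbit has period T, so by Kepler's third law a = (μT²/4π²)^(1/3).
μT²/4π² = 2.126×10¹⁵ × (3.468×10⁵)² / 39.48 = 6.475×10²⁴ m³.
a = 1.864×10⁸ m = 1.8639×10⁵ km.
Altitude h = a − R = 1.8639×10⁵ − 11780 = 1.7461×10⁵ km.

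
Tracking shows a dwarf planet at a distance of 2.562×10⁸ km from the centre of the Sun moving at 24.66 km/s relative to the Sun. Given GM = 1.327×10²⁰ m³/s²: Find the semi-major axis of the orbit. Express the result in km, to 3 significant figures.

a ≈ 3.10×10⁸ km

r = 2.562×10¹¹ m.
Vis-viva rearranged: 1/a = 2/r − v²/μ = 7.806×10⁻¹² − 4.583×10⁻¹² = 3.224×10⁻¹² m⁻¹.
a = 3.102×10¹¹ m = 3.1020×10⁸ km.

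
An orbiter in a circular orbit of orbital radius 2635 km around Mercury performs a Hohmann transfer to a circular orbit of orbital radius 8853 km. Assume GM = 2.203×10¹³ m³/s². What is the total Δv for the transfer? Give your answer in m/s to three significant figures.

Δv_total ≈ 1210 m/s

r₁ = 2635 km = 2.635×10⁶ m.
r₂ = 8853 km = 8.853×10⁶ m.
Transfer ellipse a_t = (r₁ + r₂)/2 = 5.744×10⁶ m.
At r₁: circular v_c1 = √(μ/r₁) = 2891 m/s; transfer-periherm v_p = √[μ(2/r₁ − 1/a_t)] = 3590 m/s.
Δv₁ = v_p − v_c1 = 698.2 m/s.
At r₂: circular v_c2 = √(μ/r₂) = 1577 m/s; transfer-apoherm v_a = √[μ(2/r₂ − 1/a_t)] = 1068 m/s.
Δv₂ = v_c2 − v_a = 509.0 m/s.
Total Δv = Δv₁ + Δv₂ = 1207 m/s.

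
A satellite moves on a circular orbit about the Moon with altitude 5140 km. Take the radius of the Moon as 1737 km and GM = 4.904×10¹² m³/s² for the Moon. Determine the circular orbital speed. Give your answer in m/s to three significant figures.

v ≈ 844 m/s

r = 1737 + 5140 = 6877.0 km = 6.8770×10⁶ m.
For a circular orbit v = √(μ/r) = √(4.904×10¹² / 6.877×10⁶) = √(7.131×10⁵) = 844.5 m/s.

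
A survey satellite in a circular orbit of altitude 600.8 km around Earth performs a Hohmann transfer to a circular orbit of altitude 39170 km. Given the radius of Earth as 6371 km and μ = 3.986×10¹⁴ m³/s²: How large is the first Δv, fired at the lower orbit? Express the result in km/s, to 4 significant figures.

Δv ≈ 2.397 km/s

r₁ = 6371 + 600.8 = 6971.8 km = 6.9718×10⁶ m.
r₂ = 6371 + 39170 = 45541 km = 4.5541×10⁷ m.
Transfer ellipse a_t = (r₁ + r₂)/2 = 2.626×10⁷ m.
At r₁: circular v_c1 = √(μ/r₁) = 7561 m/s; transfer-perigee v_p = √[μ(2/r₁ − 1/a_t)] = 9958 m/s.
Δv₁ = v_p − v_c1 = 2397 m/s.
= 2.397 km/s.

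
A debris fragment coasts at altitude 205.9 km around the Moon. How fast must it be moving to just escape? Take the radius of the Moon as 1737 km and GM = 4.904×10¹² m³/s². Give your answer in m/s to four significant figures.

v_esc ≈ 2247 m/s

r = 1737 + 205.9 = 1942.9 km = 1.9429×10⁶ m.
Escape speed v_esc = √(2μ/r) = √(2 × 4.904×10¹² / 1.943×10⁶) = √(5.048×10⁶) = 2247 m/s.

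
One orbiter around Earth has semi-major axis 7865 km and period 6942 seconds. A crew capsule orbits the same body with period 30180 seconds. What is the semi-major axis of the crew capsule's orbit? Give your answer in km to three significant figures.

Kepler's third law: a³ ∝ T², so a₂ = a₁ (T₂/T₁)^(2/3).
T₂/T₁ = 4.347, (T₂/T₁)^(2/3) = 2.664.
a₂ = 7865 × 2.664 = 20950 km.

a₂ ≈ 21000 km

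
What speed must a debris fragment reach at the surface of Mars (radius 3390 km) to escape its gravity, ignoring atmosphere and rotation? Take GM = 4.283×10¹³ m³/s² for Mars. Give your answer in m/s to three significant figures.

v_esc ≈ 5030 m/s

r = R = 3.390×10⁶ m.
Escape speed v_esc = √(2μ/r) = √(2 × 4.283×10¹³ / 3.390×10⁶) = √(2.527×10⁷) = 5027 m/s.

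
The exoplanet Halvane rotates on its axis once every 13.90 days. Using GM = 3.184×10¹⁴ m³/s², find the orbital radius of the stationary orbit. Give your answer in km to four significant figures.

r_sync ≈ 2.266×10⁵ km

T = 13.90 days = 1.201×10⁶ s.
A synchronous orbit has period T, so by Kepler's third law a = (μT²/4π²)^(1/3).
μT²/4π² = 3.184×10¹⁴ × (1.201×10⁶)² / 39.48 = 1.163×10²⁵ m³.
a = 2.266×10⁸ m = 2.2658×10⁵ km.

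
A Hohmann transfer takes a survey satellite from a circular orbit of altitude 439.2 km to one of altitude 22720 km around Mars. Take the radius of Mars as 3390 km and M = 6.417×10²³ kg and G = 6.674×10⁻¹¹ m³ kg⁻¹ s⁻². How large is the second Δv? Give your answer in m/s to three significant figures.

Δv ≈ 633 m/s

μ = GM = 6.674×10⁻¹¹ × 6.417×10²³ = 4.283×10¹³ m³/s².
r₁ = 3390 + 439.2 = 3829.2 km = 3.8292×10⁶ m.
r₂ = 3390 + 22720 = 26110 km = 2.6110×10⁷ m.
Transfer ellipse a_t = (r₁ + r₂)/2 = 1.497×10⁷ m.
At r₁: circular v_c1 = √(μ/r₁) = 3344 m/s; transfer-periapsis v_p = √[μ(2/r₁ − 1/a_t)] = 4417 m/s.
At r₂: circular v_c2 = √(μ/r₂) = 1281 m/s; transfer-apoapsis v_a = √[μ(2/r₂ − 1/a_t)] = 647.7 m/s.
Δv₂ = v_c2 − v_a = 633.0 m/s.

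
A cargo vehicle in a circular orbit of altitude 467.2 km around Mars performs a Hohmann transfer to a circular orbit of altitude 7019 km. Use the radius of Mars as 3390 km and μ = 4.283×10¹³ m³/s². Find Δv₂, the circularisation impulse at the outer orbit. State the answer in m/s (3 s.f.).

Δv ≈ 537 m/s

r₁ = 3390 + 467.2 = 3857.2 km = 3.8572×10⁶ m.
r₂ = 3390 + 7019 = 10409 km = 1.0409×10⁷ m.
Transfer ellipse a_t = (r₁ + r₂)/2 = 7.133×10⁶ m.
At r₁: circular v_c1 = √(μ/r₁) = 3332 m/s; transfer-periapsis v_p = √[μ(2/r₁ − 1/a_t)] = 4025 m/s.
At r₂: circular v_c2 = √(μ/r₂) = 2028 m/s; transfer-apoapsis v_a = √[μ(2/r₂ − 1/a_t)] = 1492 m/s.
Δv₂ = v_c2 − v_a = 536.8 m/s.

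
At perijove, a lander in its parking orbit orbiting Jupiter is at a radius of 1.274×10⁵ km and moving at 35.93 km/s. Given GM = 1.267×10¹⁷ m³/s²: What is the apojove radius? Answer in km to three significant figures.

r_p = 1.274×10⁸ m.
Specific energy ε = v²/2 − μ/r = -3.490×10⁸ J/kg, so a = −μ/(2ε) = 1.815×10⁸ m.
The apsides satisfy r_p + r_a = 2a, so the apojove radius is 2a − r_p = 2.356×10⁸ m = 2.3561×10⁵ km.

apojove radius ≈ 2.36×10⁵ km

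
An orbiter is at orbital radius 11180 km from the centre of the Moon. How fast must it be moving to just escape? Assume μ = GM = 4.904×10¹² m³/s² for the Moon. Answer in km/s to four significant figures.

v_esc ≈ 0.9366 km/s

r = 11180 km = 1.118×10⁷ m.
Escape speed v_esc = √(2μ/r) = √(2 × 4.904×10¹² / 1.118×10⁷) = √(8.773×10⁵) = 936.6 m/s.
= 0.9366 km/s.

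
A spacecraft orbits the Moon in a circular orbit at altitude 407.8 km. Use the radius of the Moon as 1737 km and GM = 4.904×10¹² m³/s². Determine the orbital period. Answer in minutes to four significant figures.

r = 1737 + 407.8 = 2144.8 km = 2.1448×10⁶ m.
Kepler's third law: T = 2π√(r³/μ) = 2π√((2.145×10⁶)³ / 4.904×10¹²).
r³/μ = 2.012×10⁶ s², so T = 2π × 1.418×10³ = 8.912×10³ s.
Converting: 8.912×10³ s ÷ 60.00 = 148.5 minutes.

T ≈ 148.5 minutes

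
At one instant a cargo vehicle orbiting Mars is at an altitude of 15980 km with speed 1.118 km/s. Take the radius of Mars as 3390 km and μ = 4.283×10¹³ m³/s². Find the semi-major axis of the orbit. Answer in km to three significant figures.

a ≈ 13500 km

r = 3390 + 15980 = 19370 km = 1.937×10⁷ m.
Specific orbital energy ε = v²/2 − μ/r = (1118)²/2 − 4.283×10¹³/1.937×10⁷ = -1.586×10⁶ J/kg.
Since ε = −μ/(2a), a = −μ/(2ε) = 1.350×10⁷ m = 13501 km.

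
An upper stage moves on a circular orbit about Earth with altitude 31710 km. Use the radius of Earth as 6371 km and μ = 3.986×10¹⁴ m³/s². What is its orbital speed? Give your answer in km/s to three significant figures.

v ≈ 3.24 km/s

r = 6371 + 31710 = 38081 km = 3.8081×10⁷ m.
For a circular orbit v = √(μ/r) = √(3.986×10¹⁴ / 3.808×10⁷) = √(1.047×10⁷) = 3235 m/s.
That is 3.235 km/s.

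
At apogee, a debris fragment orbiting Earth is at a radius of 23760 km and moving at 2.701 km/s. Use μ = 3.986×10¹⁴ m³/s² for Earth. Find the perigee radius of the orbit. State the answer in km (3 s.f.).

perigee radius ≈ 6600 km

r_a = 2.376×10⁷ m.
Specific energy ε = v²/2 − μ/r = -1.313×10⁷ J/kg, so a = −μ/(2ε) = 1.518×10⁷ m.
The apsides satisfy r_p + r_a = 2a, so the perigee radius is 2a − r_a = 6.602×10⁶ m = 6601.7 km.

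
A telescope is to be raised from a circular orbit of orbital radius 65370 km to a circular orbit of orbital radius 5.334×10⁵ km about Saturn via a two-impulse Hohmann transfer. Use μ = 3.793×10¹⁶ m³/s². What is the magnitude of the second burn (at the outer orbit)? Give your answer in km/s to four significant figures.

r₁ = 65370 km = 6.537×10⁷ m.
r₂ = 5.334×10⁵ km = 5.334×10⁸ m.
Transfer ellipse a_t = (r₁ + r₂)/2 = 2.994×10⁸ m.
At r₁: circular v_c1 = √(μ/r₁) = 24090 m/s; transfer-perikrone v_p = √[μ(2/r₁ − 1/a_t)] = 32150 m/s.
At r₂: circular v_c2 = √(μ/r₂) = 8433 m/s; transfer-apokrone v_a = √[μ(2/r₂ − 1/a_t)] = 3940 m/s.
Δv₂ = v_c2 − v_a = 4492 m/s.
= 4.492 km/s.

Δv ≈ 4.492 km/s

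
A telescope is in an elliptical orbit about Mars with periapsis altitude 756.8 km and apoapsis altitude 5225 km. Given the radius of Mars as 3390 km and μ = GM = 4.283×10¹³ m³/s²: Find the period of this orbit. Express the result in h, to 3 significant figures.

r_p = 3390 + 756.8 = 4146.8 km = 4.1468×10⁶ m.
r_a = 3390 + 5225 = 8615.0 km = 8.6150×10⁶ m.
Semi-major axis a = (r_p + r_a)/2 = (4146.8 + 8615.0)/2 = 6380.9 km = 6.381×10⁶ m.
By Kepler's third law T = 2π√(a³/μ) = 2π × 2.463×10³ = 1.547×10⁴ s.
= 4.299 h.

T ≈ 4.30 h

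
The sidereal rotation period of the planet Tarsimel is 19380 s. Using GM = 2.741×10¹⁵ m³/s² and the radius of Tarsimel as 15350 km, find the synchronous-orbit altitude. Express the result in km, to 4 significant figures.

h_sync ≈ 14300 km

A synchronous orbit has period T, so by Kepler's third law a = (μT²/4π²)^(1/3).
μT²/4π² = 2.741×10¹⁵ × (1.938×10⁴)² / 39.48 = 2.608×10²² m³.
a = 2.965×10⁷ m = 29654 km.
Altitude h = a − R = 29654 − 15350 = 14304 km.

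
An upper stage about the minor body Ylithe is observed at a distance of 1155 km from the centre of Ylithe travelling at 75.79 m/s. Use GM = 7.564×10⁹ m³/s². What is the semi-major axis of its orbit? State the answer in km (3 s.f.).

a ≈ 1030 km

r = 1.155×10⁶ m.
Vis-viva rearranged: 1/a = 2/r − v²/μ = 1.732×10⁻⁶ − 7.594×10⁻⁷ = 9.722×10⁻⁷ m⁻¹.
a = 1.029×10⁶ m = 1028.6 km.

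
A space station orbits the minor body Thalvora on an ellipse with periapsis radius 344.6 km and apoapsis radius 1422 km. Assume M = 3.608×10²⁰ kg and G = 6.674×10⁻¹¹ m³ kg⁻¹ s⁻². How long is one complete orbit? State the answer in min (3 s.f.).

μ = GM = 6.674×10⁻¹¹ × 3.608×10²⁰ = 2.408×10¹⁰ m³/s².
Semi-major axis a = (r_p + r_a)/2 = (344.60 + 1422.0)/2 = 883.30 km = 8.833×10⁵ m.
By Kepler's third law T = 2π√(a³/μ) = 2π × 5.350×10³ = 3.361×10⁴ s.
= 560.2 min.

T ≈ 560 min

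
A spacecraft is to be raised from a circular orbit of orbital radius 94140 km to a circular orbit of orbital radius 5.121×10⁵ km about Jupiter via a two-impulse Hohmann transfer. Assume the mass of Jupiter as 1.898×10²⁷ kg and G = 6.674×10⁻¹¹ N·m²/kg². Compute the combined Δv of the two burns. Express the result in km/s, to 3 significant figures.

Δv_total ≈ 18.0 km/s

μ = GM = 6.674×10⁻¹¹ × 1.898×10²⁷ = 1.267×10¹⁷ m³/s².
r₁ = 94140 km = 9.414×10⁷ m.
r₂ = 5.121×10⁵ km = 5.121×10⁸ m.
Transfer ellipse a_t = (r₁ + r₂)/2 = 3.031×10⁸ m.
At r₁: circular v_c1 = √(μ/r₁) = 36680 m/s; transfer-perijove v_p = √[μ(2/r₁ − 1/a_t)] = 47680 m/s.
Δv₁ = v_p − v_c1 = 11000 m/s.
At r₂: circular v_c2 = √(μ/r₂) = 15730 m/s; transfer-apojove v_a = √[μ(2/r₂ − 1/a_t)] = 8765 m/s.
Δv₂ = v_c2 − v_a = 6963 m/s.
Total Δv = Δv₁ + Δv₂ = 17960 m/s = 17.96 km/s.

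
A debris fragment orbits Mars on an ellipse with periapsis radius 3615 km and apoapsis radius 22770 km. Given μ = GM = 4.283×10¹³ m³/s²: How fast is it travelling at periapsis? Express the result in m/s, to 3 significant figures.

Semi-major axis a = (r_p + r_a)/2 = 13192 km = 1.319×10⁷ m.
Vis-viva: v² = μ(2/r − 1/a) = 4.283×10¹³ × (5.533×10⁻⁷ − 7.580×10⁻⁸) = 2.045×10⁷ m²/s².
v = 4522 m/s.

v ≈ 4520 m/s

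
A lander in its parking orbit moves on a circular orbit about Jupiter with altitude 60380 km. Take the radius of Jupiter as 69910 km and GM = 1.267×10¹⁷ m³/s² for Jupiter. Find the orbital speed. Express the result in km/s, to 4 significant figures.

v ≈ 31.18 km/s

r = 69910 + 60380 = 130290 km = 1.3029×10⁸ m.
For a circular orbit v = √(μ/r) = √(1.267×10¹⁷ / 1.303×10⁸) = √(9.724×10⁸) = 31180 m/s.
That is 31.18 km/s.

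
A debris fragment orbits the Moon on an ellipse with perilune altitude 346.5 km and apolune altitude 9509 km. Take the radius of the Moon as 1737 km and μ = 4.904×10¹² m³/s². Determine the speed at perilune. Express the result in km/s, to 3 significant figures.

v ≈ 1.99 km/s

r_p = 1737 + 346.5 = 2083.5 km = 2.0835×10⁶ m.
r_a = 1737 + 9509 = 11246 km = 1.1246×10⁷ m.
Semi-major axis a = (r_p + r_a)/2 = 6664.8 km = 6.665×10⁶ m.
Vis-viva: v² = μ(2/r − 1/a) = 4.904×10¹² × (9.599×10⁻⁷ − 1.500×10⁻⁷) = 3.972×10⁶ m²/s².
v = 1993 m/s = 1.993 km/s.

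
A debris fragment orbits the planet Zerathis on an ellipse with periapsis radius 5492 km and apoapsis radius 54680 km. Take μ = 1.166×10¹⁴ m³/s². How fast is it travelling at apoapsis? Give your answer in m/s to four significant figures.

v ≈ 623.9 m/s

Semi-major axis a = (r_p + r_a)/2 = 30086 km = 3.009×10⁷ m.
Vis-viva: v² = μ(2/r − 1/a) = 1.166×10¹⁴ × (3.658×10⁻⁸ − 3.324×10⁻⁸) = 3.893×10⁵ m²/s².
v = 623.9 m/s.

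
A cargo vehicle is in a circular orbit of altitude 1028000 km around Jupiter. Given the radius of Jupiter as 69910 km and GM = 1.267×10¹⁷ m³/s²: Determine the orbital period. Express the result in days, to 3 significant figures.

r = 69910 + 1028000 = 1097900 km = 1.0979×10⁹ m.
Kepler's third law: T = 2π√(r³/μ) = 2π√((1.098×10⁹)³ / 1.267×10¹⁷).
r³/μ = 1.045×10¹⁰ s², so T = 2π × 1.022×10⁵ = 6.422×10⁵ s.
Converting: 6.422×10⁵ s ÷ 86400 = 7.432 days.

T ≈ 7.43 days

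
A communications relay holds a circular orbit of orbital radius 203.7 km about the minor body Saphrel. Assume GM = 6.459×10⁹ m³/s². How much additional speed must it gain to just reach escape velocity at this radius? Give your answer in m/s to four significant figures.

r = 203.7 km = 2.037×10⁵ m.
Circular speed v_c = √(μ/r) = 178.1 m/s.
Escape speed v_esc = √(2μ/r) = √2 × v_c = 251.8 m/s.
Δv = v_esc − v_c = 73.76 m/s.

Δv ≈ 73.76 m/s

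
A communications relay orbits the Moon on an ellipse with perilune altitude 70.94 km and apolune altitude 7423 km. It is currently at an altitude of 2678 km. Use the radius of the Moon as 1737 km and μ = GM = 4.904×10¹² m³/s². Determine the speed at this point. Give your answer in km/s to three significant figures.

r_p = 1737 + 70.94 = 1807.9 km = 1.8079×10⁶ m.
r_a = 1737 + 7423 = 9160.0 km = 9.1600×10⁶ m.
r = 1737 + 2678 = 4415.0 km = 4.415×10⁶ m.
Semi-major axis a = (r_p + r_a)/2 = 5484.0 km = 5.484×10⁶ m.
Vis-viva: v² = μ(2/r − 1/a) = 4.904×10¹² × (4.530×10⁻⁷ − 1.823×10⁻⁷) = 1.327×10⁶ m²/s².
v = 1152 m/s = 1.152 km/s.

v ≈ 1.15 km/s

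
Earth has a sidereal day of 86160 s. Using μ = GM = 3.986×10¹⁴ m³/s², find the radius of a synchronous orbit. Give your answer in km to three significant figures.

r_sync ≈ 42200 km

A synchronous orbit has period T, so by Kepler's third law a = (μT²/4π²)^(1/3).
μT²/4π² = 3.986×10¹⁴ × (8.616×10⁴)² / 39.48 = 7.495×10²² m³.
a = 4.216×10⁷ m = 42163 km.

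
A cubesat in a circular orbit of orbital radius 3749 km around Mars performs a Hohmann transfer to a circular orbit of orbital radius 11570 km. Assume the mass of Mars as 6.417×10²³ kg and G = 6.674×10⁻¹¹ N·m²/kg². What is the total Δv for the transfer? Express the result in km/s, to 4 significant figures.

Δv_total ≈ 1.352 km/s

μ = GM = 6.674×10⁻¹¹ × 6.417×10²³ = 4.283×10¹³ m³/s².
r₁ = 3749 km = 3.749×10⁶ m.
r₂ = 11570 km = 1.157×10⁷ m.
Transfer ellipse a_t = (r₁ + r₂)/2 = 7.660×10⁶ m.
At r₁: circular v_c1 = √(μ/r₁) = 3380 m/s; transfer-periapsis v_p = √[μ(2/r₁ − 1/a_t)] = 4154 m/s.
Δv₁ = v_p − v_c1 = 774.1 m/s.
At r₂: circular v_c2 = √(μ/r₂) = 1924 m/s; transfer-apoapsis v_a = √[μ(2/r₂ − 1/a_t)] = 1346 m/s.
Δv₂ = v_c2 − v_a = 577.9 m/s.
Total Δv = Δv₁ + Δv₂ = 1352 m/s = 1.352 km/s.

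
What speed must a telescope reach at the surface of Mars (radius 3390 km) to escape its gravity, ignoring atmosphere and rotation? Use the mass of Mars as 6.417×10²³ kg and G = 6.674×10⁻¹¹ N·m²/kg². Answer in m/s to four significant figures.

μ = GM = 6.674×10⁻¹¹ × 6.417×10²³ = 4.283×10¹³ m³/s².
r = R = 3.390×10⁶ m.
Escape speed v_esc = √(2μ/r) = √(2 × 4.283×10¹³ / 3.390×10⁶) = √(2.527×10⁷) = 5027 m/s.

v_esc ≈ 5027 m/s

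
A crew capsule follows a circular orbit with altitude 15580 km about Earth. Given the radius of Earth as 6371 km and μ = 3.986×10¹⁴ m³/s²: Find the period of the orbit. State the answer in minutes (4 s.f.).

T ≈ 539.4 minutes

r = 6371 + 15580 = 21951 km = 2.1951×10⁷ m.
Kepler's third law: T = 2π√(r³/μ) = 2π√((2.195×10⁷)³ / 3.986×10¹⁴).
r³/μ = 2.654×10⁷ s², so T = 2π × 5.151×10³ = 3.237×10⁴ s.
Converting: 3.237×10⁴ s ÷ 60.00 = 539.4 minutes.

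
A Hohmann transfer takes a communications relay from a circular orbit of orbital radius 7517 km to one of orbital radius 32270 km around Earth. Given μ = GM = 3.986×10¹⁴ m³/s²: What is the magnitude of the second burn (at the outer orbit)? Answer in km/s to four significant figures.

Δv ≈ 1.354 km/s

r₁ = 7517 km = 7.517×10⁶ m.
r₂ = 32270 km = 3.227×10⁷ m.
Transfer ellipse a_t = (r₁ + r₂)/2 = 1.989×10⁷ m.
At r₁: circular v_c1 = √(μ/r₁) = 7282 m/s; transfer-perigee v_p = √[μ(2/r₁ − 1/a_t)] = 9274 m/s.
At r₂: circular v_c2 = √(μ/r₂) = 3515 m/s; transfer-apogee v_a = √[μ(2/r₂ − 1/a_t)] = 2160 m/s.
Δv₂ = v_c2 − v_a = 1354 m/s.
= 1.354 km/s.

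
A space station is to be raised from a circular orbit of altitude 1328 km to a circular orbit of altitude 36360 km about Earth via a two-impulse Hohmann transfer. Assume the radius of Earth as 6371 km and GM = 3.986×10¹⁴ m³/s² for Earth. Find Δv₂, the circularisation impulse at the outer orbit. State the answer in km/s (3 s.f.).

Δv ≈ 1.37 km/s

r₁ = 6371 + 1328 = 7699.0 km = 7.6990×10⁶ m.
r₂ = 6371 + 36360 = 42731 km = 4.2731×10⁷ m.
Transfer ellipse a_t = (r₁ + r₂)/2 = 2.522×10⁷ m.
At r₁: circular v_c1 = √(μ/r₁) = 7195 m/s; transfer-perigee v_p = √[μ(2/r₁ − 1/a_t)] = 9367 m/s.
At r₂: circular v_c2 = √(μ/r₂) = 3054 m/s; transfer-apogee v_a = √[μ(2/r₂ − 1/a_t)] = 1688 m/s.
Δv₂ = v_c2 − v_a = 1367 m/s.
= 1.367 km/s.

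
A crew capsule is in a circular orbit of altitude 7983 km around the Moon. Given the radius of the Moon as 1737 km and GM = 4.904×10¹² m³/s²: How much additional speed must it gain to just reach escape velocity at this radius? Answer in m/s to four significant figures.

Δv ≈ 294.2 m/s

r = 1737 + 7983 = 9720.0 km = 9.7200×10⁶ m.
Circular speed v_c = √(μ/r) = 710.3 m/s.
Escape speed v_esc = √(2μ/r) = √2 × v_c = 1005 m/s.
Δv = v_esc − v_c = 294.2 m/s.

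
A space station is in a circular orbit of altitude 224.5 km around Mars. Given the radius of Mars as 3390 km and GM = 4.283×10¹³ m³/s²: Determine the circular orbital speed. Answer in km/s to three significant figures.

v ≈ 3.44 km/s

r = 3390 + 224.5 = 3614.5 km = 3.6145×10⁶ m.
For a circular orbit v = √(μ/r) = √(4.283×10¹³ / 3.614×10⁶) = √(1.185×10⁷) = 3442 m/s.
That is 3.442 km/s.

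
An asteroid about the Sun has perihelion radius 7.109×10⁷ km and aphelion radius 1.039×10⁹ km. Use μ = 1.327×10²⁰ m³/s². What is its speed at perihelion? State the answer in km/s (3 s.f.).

Semi-major axis a = (r_p + r_a)/2 = 5.5504×10⁸ km = 5.550×10¹¹ m.
Vis-viva: v² = μ(2/r − 1/a) = 1.327×10²⁰ × (2.813×10⁻¹¹ − 1.802×10⁻¹²) = 3.494×10⁹ m²/s².
v = 59110 m/s = 59.11 km/s.

v ≈ 59.1 km/s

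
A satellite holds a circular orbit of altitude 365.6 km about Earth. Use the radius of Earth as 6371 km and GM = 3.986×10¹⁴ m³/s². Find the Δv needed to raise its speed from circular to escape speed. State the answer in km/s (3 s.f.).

Δv ≈ 3.19 km/s

r = 6371 + 365.6 = 6736.6 km = 6.7366×10⁶ m.
Circular speed v_c = √(μ/r) = 7692 m/s.
Escape speed v_esc = √(2μ/r) = √2 × v_c = 10880 m/s.
Δv = v_esc − v_c = 3186 m/s = 3.186 km/s.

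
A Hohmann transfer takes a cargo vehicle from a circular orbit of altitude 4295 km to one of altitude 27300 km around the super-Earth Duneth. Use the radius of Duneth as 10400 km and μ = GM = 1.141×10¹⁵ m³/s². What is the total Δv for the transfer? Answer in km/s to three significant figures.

Δv_total ≈ 3.14 km/s

r₁ = 10400 + 4295 = 14695 km = 1.4695×10⁷ m.
r₂ = 10400 + 27300 = 37700 km = 3.7700×10⁷ m.
Transfer ellipse a_t = (r₁ + r₂)/2 = 2.620×10⁷ m.
At r₁: circular v_c1 = √(μ/r₁) = 8812 m/s; transfer-periapsis v_p = √[μ(2/r₁ − 1/a_t)] = 10570 m/s.
Δv₁ = v_p − v_c1 = 1759 m/s.
At r₂: circular v_c2 = √(μ/r₂) = 5501 m/s; transfer-apoapsis v_a = √[μ(2/r₂ − 1/a_t)] = 4120 m/s.
Δv₂ = v_c2 − v_a = 1381 m/s.
Total Δv = Δv₁ + Δv₂ = 3140 m/s = 3.140 km/s.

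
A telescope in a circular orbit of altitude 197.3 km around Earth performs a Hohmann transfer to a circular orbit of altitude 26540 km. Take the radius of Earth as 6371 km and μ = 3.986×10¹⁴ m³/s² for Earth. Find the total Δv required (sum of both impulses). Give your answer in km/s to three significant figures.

Δv_total ≈ 3.74 km/s

r₁ = 6371 + 197.3 = 6568.3 km = 6.5683×10⁶ m.
r₂ = 6371 + 26540 = 32911 km = 3.2911×10⁷ m.
Transfer ellipse a_t = (r₁ + r₂)/2 = 1.974×10⁷ m.
At r₁: circular v_c1 = √(μ/r₁) = 7790 m/s; transfer-perigee v_p = √[μ(2/r₁ − 1/a_t)] = 10060 m/s.
Δv₁ = v_p − v_c1 = 2269 m/s.
At r₂: circular v_c2 = √(μ/r₂) = 3480 m/s; transfer-apogee v_a = √[μ(2/r₂ − 1/a_t)] = 2007 m/s.
Δv₂ = v_c2 − v_a = 1473 m/s.
Total Δv = Δv₁ + Δv₂ = 3741 m/s = 3.741 km/s.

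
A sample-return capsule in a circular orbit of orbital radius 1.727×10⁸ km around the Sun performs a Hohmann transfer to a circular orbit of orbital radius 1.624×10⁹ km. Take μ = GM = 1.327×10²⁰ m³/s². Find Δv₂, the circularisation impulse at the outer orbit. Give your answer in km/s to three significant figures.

r₁ = 1.727×10⁸ km = 1.727×10¹¹ m.
r₂ = 1.624×10⁹ km = 1.624×10¹² m.
Transfer ellipse a_t = (r₁ + r₂)/2 = 8.984×10¹¹ m.
At r₁: circular v_c1 = √(μ/r₁) = 27720 m/s; transfer-perihelion v_p = √[μ(2/r₁ − 1/a_t)] = 37270 m/s.
At r₂: circular v_c2 = √(μ/r₂) = 9039 m/s; transfer-aphelion v_a = √[μ(2/r₂ − 1/a_t)] = 3963 m/s.
Δv₂ = v_c2 − v_a = 5076 m/s.
= 5.076 km/s.

Δv ≈ 5.08 km/s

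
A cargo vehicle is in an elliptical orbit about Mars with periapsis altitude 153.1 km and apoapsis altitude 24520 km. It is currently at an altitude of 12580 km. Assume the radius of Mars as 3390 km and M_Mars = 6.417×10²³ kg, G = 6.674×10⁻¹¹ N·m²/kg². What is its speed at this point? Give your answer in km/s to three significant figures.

v ≈ 1.62 km/s

μ = GM = 6.674×10⁻¹¹ × 6.417×10²³ = 4.283×10¹³ m³/s².
r_p = 3390 + 153.1 = 3543.1 km = 3.5431×10⁶ m.
r_a = 3390 + 24520 = 27910 km = 2.7910×10⁷ m.
r = 3390 + 12580 = 15970 km = 1.597×10⁷ m.
Semi-major axis a = (r_p + r_a)/2 = 15727 km = 1.573×10⁷ m.
Vis-viva: v² = μ(2/r − 1/a) = 4.283×10¹³ × (1.252×10⁻⁷ − 6.359×10⁻⁸) = 2.640×10⁶ m²/s².
v = 1625 m/s = 1.625 km/s.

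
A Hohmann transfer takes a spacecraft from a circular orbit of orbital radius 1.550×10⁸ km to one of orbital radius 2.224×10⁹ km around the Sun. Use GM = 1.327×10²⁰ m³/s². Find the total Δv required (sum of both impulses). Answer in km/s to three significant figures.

Δv_total ≈ 15.7 km/s

r₁ = 1.550×10⁸ km = 1.550×10¹¹ m.
r₂ = 2.224×10⁹ km = 2.224×10¹² m.
Transfer ellipse a_t = (r₁ + r₂)/2 = 1.190×10¹² m.
At r₁: circular v_c1 = √(μ/r₁) = 29260 m/s; transfer-perihelion v_p = √[μ(2/r₁ − 1/a_t)] = 40010 m/s.
Δv₁ = v_p − v_c1 = 10750 m/s.
At r₂: circular v_c2 = √(μ/r₂) = 7724 m/s; transfer-aphelion v_a = √[μ(2/r₂ − 1/a_t)] = 2788 m/s.
Δv₂ = v_c2 − v_a = 4936 m/s.
Total Δv = Δv₁ + Δv₂ = 15690 m/s = 15.69 km/s.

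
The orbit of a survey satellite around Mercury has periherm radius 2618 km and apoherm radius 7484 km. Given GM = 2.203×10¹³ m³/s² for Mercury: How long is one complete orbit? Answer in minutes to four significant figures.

Semi-major axis a = (r_p + r_a)/2 = (2618.0 + 7484.0)/2 = 5051.0 km = 5.051×10⁶ m.
By Kepler's third law T = 2π√(a³/μ) = 2π × 2.419×10³ = 1.520×10⁴ s.
= 253.3 minutes.

T ≈ 253.3 minutes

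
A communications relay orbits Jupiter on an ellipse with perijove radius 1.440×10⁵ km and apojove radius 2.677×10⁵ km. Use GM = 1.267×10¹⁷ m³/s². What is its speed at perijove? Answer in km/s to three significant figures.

Semi-major axis a = (r_p + r_a)/2 = 2.0585×10⁵ km = 2.058×10⁸ m.
Vis-viva: v² = μ(2/r − 1/a) = 1.267×10¹⁷ × (1.389×10⁻⁸ − 4.858×10⁻⁹) = 1.144×10⁹ m²/s².
v = 33830 m/s = 33.83 km/s.

v ≈ 33.8 km/s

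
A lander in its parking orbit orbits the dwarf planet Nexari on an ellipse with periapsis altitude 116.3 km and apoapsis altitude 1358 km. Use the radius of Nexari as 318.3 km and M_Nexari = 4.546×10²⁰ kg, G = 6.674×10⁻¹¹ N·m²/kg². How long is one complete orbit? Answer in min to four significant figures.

μ = GM = 6.674×10⁻¹¹ × 4.546×10²⁰ = 3.034×10¹⁰ m³/s².
r_p = 318.3 + 116.3 = 434.60 km = 4.3460×10⁵ m.
r_a = 318.3 + 1358 = 1676.3 km = 1.6763×10⁶ m.
Semi-major axis a = (r_p + r_a)/2 = (434.60 + 1676.3)/2 = 1055.5 km = 1.055×10⁶ m.
By Kepler's third law T = 2π√(a³/μ) = 2π × 6.225×10³ = 3.911×10⁴ s.
= 651.9 min.

T ≈ 651.9 min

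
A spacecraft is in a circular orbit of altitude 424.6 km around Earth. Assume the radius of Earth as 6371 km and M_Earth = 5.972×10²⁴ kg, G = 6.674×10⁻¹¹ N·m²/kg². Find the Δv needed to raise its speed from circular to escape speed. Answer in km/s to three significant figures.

μ = GM = 6.674×10⁻¹¹ × 5.972×10²⁴ = 3.986×10¹⁴ m³/s².
r = 6371 + 424.6 = 6795.6 km = 6.7956×10⁶ m.
Circular speed v_c = √(μ/r) = 7658 m/s.
Escape speed v_esc = √(2μ/r) = √2 × v_c = 10830 m/s.
Δv = v_esc − v_c = 3172 m/s = 3.172 km/s.

Δv ≈ 3.17 km/s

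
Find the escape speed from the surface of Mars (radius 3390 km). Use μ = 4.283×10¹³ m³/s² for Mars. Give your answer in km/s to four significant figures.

v_esc ≈ 5.027 km/s

r = R = 3.390×10⁶ m.
Escape speed v_esc = √(2μ/r) = √(2 × 4.283×10¹³ / 3.390×10⁶) = √(2.527×10⁷) = 5027 m/s.
= 5.027 km/s.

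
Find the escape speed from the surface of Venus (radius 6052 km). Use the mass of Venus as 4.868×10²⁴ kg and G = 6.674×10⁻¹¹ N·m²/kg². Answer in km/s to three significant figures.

v_esc ≈ 10.4 km/s

μ = GM = 6.674×10⁻¹¹ × 4.868×10²⁴ = 3.249×10¹⁴ m³/s².
r = R = 6.052×10⁶ m.
Escape speed v_esc = √(2μ/r) = √(2 × 3.249×10¹⁴ / 6.052×10⁶) = √(1.074×10⁸) = 10360 m/s.
= 10.36 km/s.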